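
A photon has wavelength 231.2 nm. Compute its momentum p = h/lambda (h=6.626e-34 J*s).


p = h / lambda
= 6.626e-34 / (231.2e-9)
= 6.626e-34 / 2.3120e-07
= 2.8659e-27 kg*m/s

2.8659e-27


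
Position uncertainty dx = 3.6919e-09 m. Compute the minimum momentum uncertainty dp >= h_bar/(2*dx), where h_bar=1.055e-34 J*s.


dp = h_bar / (2 * dx)
= 1.055e-34 / (2 * 3.6919e-09)
= 1.055e-34 / 7.3838e-09
= 1.4288e-26 kg*m/s

1.4288e-26


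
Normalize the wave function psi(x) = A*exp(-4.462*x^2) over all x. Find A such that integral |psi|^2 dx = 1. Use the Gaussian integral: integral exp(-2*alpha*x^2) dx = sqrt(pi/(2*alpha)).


integral |psi|^2 dx = A^2 * sqrt(pi/(2*alpha)) = 1
A^2 = sqrt(2*alpha/pi)
= sqrt(2 * 4.462 / pi)
= 1.685407
A = sqrt(1.685407)
= 1.2982

1.2982


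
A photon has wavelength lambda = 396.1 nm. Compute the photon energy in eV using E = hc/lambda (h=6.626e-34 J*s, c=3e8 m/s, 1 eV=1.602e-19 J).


E = hc / lambda
= (6.626e-34)(3e8) / (396.1e-9)
= 1.9878e-25 / 3.9610e-07
= 5.0184e-19 J
Converting to eV: 5.0184e-19 / 1.602e-19
= 3.1326 eV

3.1326


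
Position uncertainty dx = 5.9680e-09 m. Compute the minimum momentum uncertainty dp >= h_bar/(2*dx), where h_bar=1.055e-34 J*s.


dp = h_bar / (2 * dx)
= 1.055e-34 / (2 * 5.9680e-09)
= 1.055e-34 / 1.1936e-08
= 8.8388e-27 kg*m/s

8.8388e-27


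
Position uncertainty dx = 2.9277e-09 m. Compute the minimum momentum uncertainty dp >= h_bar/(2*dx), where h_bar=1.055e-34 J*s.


dp = h_bar / (2 * dx)
= 1.055e-34 / (2 * 2.9277e-09)
= 1.055e-34 / 5.8554e-09
= 1.8018e-26 kg*m/s

1.8018e-26


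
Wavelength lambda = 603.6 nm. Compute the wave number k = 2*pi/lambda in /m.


k = 2 * pi / lambda
= 6.2832 / (603.6e-9)
= 6.2832 / 6.0360e-07
= 1.0410e+07 /m

1.0410e+07


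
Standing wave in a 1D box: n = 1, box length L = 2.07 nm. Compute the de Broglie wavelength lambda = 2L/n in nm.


lambda = 2L / n
= 2 * 2.07 / 1
= 4.14 / 1
= 4.14 nm

4.14


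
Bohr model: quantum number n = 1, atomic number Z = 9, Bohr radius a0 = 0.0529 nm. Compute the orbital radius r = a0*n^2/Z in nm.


r = a0 * n^2 / Z
= 0.0529 * 1^2 / 9
= 0.0529 * 1 / 9
= 0.0059 nm

0.0059


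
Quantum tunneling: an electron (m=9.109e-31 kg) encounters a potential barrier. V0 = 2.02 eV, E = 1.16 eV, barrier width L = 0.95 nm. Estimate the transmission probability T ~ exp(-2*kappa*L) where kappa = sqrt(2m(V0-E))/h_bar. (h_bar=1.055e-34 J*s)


V0 - E = 0.86 eV = 1.3777e-19 J
kappa = sqrt(2 * m * (V0-E)) / h_bar
= sqrt(2 * 9.109e-31 * 1.3777e-19) / 1.055e-34
= 4.7487e+09 /m
2*kappa*L = 2 * 4.7487e+09 * 0.95e-9
= 9.0226
T = exp(-9.0226) = 1.206514e-04

1.206514e-04


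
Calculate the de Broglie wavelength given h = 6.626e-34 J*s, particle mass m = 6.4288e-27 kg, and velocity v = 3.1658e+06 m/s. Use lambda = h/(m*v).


lambda = h / (m * v)
= 6.626e-34 / (6.4288e-27 * 3.1658e+06)
= 6.626e-34 / 2.0352e-20
= 3.2557e-14 m

3.2557e-14


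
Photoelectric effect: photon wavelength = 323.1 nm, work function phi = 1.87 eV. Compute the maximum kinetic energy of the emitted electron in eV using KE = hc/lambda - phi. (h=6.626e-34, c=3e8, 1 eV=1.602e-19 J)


E_photon = hc / lambda
= (6.626e-34)(3e8) / (323.1e-9)
= 6.1523e-19 J
= 3.8404 eV
KE = E_photon - phi
= 3.8404 - 1.87
= 1.9704 eV

1.9704


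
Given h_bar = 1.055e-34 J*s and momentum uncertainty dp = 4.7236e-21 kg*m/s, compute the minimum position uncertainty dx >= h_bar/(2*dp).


dx = h_bar / (2 * dp)
= 1.055e-34 / (2 * 4.7236e-21)
= 1.055e-34 / 9.4472e-21
= 1.1167e-14 m

1.1167e-14


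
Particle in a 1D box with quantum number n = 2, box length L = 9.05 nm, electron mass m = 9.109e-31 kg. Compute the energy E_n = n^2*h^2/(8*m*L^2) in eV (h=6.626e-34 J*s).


E = n^2 * h^2 / (8 * m * L^2)
= 2^2 * (6.626e-34)^2 / (8 * 9.109e-31 * (9.05e-9)^2)
= 4 * 4.3904e-67 / (8 * 9.109e-31 * 8.1903e-17)
= 2.9424e-21 J
= 0.0184 eV

0.0184


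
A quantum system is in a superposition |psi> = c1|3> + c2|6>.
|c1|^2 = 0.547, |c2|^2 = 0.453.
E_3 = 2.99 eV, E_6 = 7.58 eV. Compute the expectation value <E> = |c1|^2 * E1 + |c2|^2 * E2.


<E> = |c1|^2 * E1 + |c2|^2 * E2
= 0.547 * 2.99 + 0.453 * 7.58
= 1.6355 + 3.4337
= 5.0693 eV

5.0693


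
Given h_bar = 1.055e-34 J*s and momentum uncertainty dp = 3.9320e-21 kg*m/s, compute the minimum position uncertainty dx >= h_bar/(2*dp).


dx = h_bar / (2 * dp)
= 1.055e-34 / (2 * 3.9320e-21)
= 1.055e-34 / 7.8640e-21
= 1.3416e-14 m

1.3416e-14


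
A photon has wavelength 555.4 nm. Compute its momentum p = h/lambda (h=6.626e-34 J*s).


p = h / lambda
= 6.626e-34 / (555.4e-9)
= 6.626e-34 / 5.5540e-07
= 1.1930e-27 kg*m/s

1.1930e-27


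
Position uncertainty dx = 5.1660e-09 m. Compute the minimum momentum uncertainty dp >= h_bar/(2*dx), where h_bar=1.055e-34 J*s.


dp = h_bar / (2 * dx)
= 1.055e-34 / (2 * 5.1660e-09)
= 1.055e-34 / 1.0332e-08
= 1.0211e-26 kg*m/s

1.0211e-26


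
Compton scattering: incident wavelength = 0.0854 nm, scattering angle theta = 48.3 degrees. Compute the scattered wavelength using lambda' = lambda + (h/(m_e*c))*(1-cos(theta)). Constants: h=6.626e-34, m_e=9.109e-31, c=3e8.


Compton wavelength: h/(m_e*c) = 2.4247e-12 m
d_lambda = 2.4247e-12 * (1 - cos(48.3 deg))
= 2.4247e-12 * 0.33477
= 8.1172e-13 m = 0.000812 nm
lambda' = 0.0854 + 0.000812
= 0.086212 nm

0.086212


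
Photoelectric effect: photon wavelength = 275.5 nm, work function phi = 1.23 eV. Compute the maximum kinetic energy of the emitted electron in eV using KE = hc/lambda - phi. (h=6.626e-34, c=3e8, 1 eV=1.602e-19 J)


E_photon = hc / lambda
= (6.626e-34)(3e8) / (275.5e-9)
= 7.2152e-19 J
= 4.5039 eV
KE = E_photon - phi
= 4.5039 - 1.23
= 3.2739 eV

3.2739


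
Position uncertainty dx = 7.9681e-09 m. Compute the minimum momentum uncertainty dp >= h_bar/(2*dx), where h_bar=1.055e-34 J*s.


dp = h_bar / (2 * dx)
= 1.055e-34 / (2 * 7.9681e-09)
= 1.055e-34 / 1.5936e-08
= 6.6201e-27 kg*m/s

6.6201e-27


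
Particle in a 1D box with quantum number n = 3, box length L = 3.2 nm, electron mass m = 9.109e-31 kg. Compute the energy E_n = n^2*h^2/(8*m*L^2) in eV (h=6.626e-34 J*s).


E = n^2 * h^2 / (8 * m * L^2)
= 3^2 * (6.626e-34)^2 / (8 * 9.109e-31 * (3.2e-9)^2)
= 9 * 4.3904e-67 / (8 * 9.109e-31 * 1.0240e-17)
= 5.2952e-20 J
= 0.3305 eV

0.3305


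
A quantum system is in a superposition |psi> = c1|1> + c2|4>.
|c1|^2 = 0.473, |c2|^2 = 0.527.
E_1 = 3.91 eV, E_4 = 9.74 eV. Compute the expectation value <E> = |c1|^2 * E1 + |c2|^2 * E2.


<E> = |c1|^2 * E1 + |c2|^2 * E2
= 0.473 * 3.91 + 0.527 * 9.74
= 1.8494 + 5.133
= 6.9824 eV

6.9824


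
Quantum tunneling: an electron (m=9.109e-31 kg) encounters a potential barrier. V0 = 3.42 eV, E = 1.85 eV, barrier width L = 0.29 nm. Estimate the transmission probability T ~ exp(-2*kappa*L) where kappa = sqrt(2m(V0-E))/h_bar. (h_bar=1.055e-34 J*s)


V0 - E = 1.57 eV = 2.5151e-19 J
kappa = sqrt(2 * m * (V0-E)) / h_bar
= sqrt(2 * 9.109e-31 * 2.5151e-19) / 1.055e-34
= 6.4162e+09 /m
2*kappa*L = 2 * 6.4162e+09 * 0.29e-9
= 3.7214
T = exp(-3.7214) = 2.419994e-02

2.419994e-02


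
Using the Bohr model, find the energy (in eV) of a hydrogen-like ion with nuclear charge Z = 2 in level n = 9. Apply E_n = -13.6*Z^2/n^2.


E_n = -13.6 * Z^2 / n^2
= -13.6 * 2^2 / 9^2
= -13.6 * 4 / 81
= -0.6716 eV

-0.6716


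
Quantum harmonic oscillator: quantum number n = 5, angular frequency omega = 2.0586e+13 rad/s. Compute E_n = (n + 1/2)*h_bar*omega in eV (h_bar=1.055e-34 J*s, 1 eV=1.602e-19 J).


E = (n + 1/2) * h_bar * omega
= (5 + 0.5) * 1.055e-34 * 2.0586e+13
= 5.5 * 2.1718e-21
= 1.1945e-20 J
= 0.0746 eV

0.0746


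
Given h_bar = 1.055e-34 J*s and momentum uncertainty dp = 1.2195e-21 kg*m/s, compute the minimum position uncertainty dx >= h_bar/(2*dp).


dx = h_bar / (2 * dp)
= 1.055e-34 / (2 * 1.2195e-21)
= 1.055e-34 / 2.4390e-21
= 4.3255e-14 m

4.3255e-14


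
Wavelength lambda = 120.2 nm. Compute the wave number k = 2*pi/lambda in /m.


k = 2 * pi / lambda
= 6.2832 / (120.2e-9)
= 6.2832 / 1.2020e-07
= 5.2273e+07 /m

5.2273e+07


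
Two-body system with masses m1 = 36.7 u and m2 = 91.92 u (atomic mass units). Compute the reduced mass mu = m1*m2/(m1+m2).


mu = m1 * m2 / (m1 + m2)
= 36.7 * 91.92 / (36.7 + 91.92)
= 3373.464 / 128.62
= 26.2281 u

26.2281


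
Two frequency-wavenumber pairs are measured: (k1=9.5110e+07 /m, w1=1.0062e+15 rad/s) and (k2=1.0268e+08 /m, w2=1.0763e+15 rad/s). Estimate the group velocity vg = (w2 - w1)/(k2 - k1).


vg = (w2 - w1) / (k2 - k1)
= (1.0763e+15 - 1.0062e+15) / (1.0268e+08 - 9.5110e+07)
= 7.0100e+13 / 7.5700e+06
= 9.2602e+06 m/s

9.2602e+06


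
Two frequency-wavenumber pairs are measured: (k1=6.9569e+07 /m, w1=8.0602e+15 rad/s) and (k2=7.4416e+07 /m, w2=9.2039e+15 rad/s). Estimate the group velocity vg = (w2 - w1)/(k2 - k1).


vg = (w2 - w1) / (k2 - k1)
= (9.2039e+15 - 8.0602e+15) / (7.4416e+07 - 6.9569e+07)
= 1.1437e+15 / 4.8470e+06
= 2.3596e+08 m/s

2.3596e+08


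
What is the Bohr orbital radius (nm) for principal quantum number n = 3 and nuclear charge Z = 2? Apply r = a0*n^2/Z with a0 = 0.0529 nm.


r = a0 * n^2 / Z
= 0.0529 * 3^2 / 2
= 0.0529 * 9 / 2
= 0.2381 nm

0.2381


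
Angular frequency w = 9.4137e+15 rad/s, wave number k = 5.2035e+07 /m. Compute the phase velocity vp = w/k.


vp = w / k
= 9.4137e+15 / 5.2035e+07
= 1.8091e+08 m/s

1.8091e+08


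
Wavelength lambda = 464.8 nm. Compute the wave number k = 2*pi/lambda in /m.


k = 2 * pi / lambda
= 6.2832 / (464.8e-9)
= 6.2832 / 4.6480e-07
= 1.3518e+07 /m

1.3518e+07


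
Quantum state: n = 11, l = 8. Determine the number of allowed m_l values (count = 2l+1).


m_l ranges from -l to +l in integer steps
So m_l goes from -8 to +8
Count = 2l + 1 = 2*8 + 1
= 17

17


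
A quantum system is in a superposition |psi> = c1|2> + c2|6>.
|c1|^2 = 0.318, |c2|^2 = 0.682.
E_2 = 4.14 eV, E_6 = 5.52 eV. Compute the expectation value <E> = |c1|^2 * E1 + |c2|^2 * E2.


<E> = |c1|^2 * E1 + |c2|^2 * E2
= 0.318 * 4.14 + 0.682 * 5.52
= 1.3165 + 3.7646
= 5.0812 eV

5.0812


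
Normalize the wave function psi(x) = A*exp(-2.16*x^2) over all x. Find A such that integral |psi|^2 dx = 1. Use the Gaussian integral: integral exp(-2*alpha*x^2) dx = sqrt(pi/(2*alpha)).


integral |psi|^2 dx = A^2 * sqrt(pi/(2*alpha)) = 1
A^2 = sqrt(2*alpha/pi)
= sqrt(2 * 2.16 / pi)
= 1.172646
A = sqrt(1.172646)
= 1.0829

1.0829


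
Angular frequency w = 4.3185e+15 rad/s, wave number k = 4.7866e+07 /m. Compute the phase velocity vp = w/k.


vp = w / k
= 4.3185e+15 / 4.7866e+07
= 9.0221e+07 m/s

9.0221e+07


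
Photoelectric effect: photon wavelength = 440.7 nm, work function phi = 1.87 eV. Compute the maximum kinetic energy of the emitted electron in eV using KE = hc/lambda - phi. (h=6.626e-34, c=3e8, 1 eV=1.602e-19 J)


E_photon = hc / lambda
= (6.626e-34)(3e8) / (440.7e-9)
= 4.5106e-19 J
= 2.8156 eV
KE = E_photon - phi
= 2.8156 - 1.87
= 0.9456 eV

0.9456


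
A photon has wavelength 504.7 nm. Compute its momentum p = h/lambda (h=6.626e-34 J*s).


p = h / lambda
= 6.626e-34 / (504.7e-9)
= 6.626e-34 / 5.0470e-07
= 1.3129e-27 kg*m/s

1.3129e-27


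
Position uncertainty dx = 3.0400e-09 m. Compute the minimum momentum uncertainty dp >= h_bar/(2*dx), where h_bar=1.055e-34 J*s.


dp = h_bar / (2 * dx)
= 1.055e-34 / (2 * 3.0400e-09)
= 1.055e-34 / 6.0800e-09
= 1.7352e-26 kg*m/s

1.7352e-26


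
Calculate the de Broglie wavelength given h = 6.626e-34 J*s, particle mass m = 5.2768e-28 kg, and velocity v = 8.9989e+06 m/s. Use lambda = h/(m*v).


lambda = h / (m * v)
= 6.626e-34 / (5.2768e-28 * 8.9989e+06)
= 6.626e-34 / 4.7485e-21
= 1.3954e-13 m

1.3954e-13


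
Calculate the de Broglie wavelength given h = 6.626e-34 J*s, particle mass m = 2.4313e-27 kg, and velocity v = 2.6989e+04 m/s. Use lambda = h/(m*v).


lambda = h / (m * v)
= 6.626e-34 / (2.4313e-27 * 2.6989e+04)
= 6.626e-34 / 6.5618e-23
= 1.0098e-11 m

1.0098e-11


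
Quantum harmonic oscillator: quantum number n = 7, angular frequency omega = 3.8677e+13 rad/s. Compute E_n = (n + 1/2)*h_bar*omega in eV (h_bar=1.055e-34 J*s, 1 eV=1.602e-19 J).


E = (n + 1/2) * h_bar * omega
= (7 + 0.5) * 1.055e-34 * 3.8677e+13
= 7.5 * 4.0804e-21
= 3.0603e-20 J
= 0.191 eV

0.191


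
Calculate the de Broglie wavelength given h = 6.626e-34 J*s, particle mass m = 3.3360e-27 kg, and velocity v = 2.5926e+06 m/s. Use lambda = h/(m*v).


lambda = h / (m * v)
= 6.626e-34 / (3.3360e-27 * 2.5926e+06)
= 6.626e-34 / 8.6489e-21
= 7.6611e-14 m

7.6611e-14


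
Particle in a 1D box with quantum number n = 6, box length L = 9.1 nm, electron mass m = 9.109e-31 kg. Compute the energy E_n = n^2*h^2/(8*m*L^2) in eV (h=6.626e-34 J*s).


E = n^2 * h^2 / (8 * m * L^2)
= 6^2 * (6.626e-34)^2 / (8 * 9.109e-31 * (9.1e-9)^2)
= 36 * 4.3904e-67 / (8 * 9.109e-31 * 8.2810e-17)
= 2.6192e-20 J
= 0.1635 eV

0.1635


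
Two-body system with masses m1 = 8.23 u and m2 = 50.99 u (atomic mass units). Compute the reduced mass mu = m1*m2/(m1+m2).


mu = m1 * m2 / (m1 + m2)
= 8.23 * 50.99 / (8.23 + 50.99)
= 419.6477 / 59.22
= 7.0862 u

7.0862


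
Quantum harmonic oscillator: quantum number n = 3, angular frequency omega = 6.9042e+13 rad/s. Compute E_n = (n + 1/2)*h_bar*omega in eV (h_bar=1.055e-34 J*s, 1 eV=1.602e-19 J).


E = (n + 1/2) * h_bar * omega
= (3 + 0.5) * 1.055e-34 * 6.9042e+13
= 3.5 * 7.2839e-21
= 2.5494e-20 J
= 0.1591 eV

0.1591


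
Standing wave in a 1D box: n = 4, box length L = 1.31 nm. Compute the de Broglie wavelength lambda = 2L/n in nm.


lambda = 2L / n
= 2 * 1.31 / 4
= 2.62 / 4
= 0.655 nm

0.655


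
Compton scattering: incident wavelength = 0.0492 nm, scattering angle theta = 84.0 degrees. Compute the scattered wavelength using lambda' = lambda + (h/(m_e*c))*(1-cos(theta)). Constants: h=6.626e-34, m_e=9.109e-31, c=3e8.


Compton wavelength: h/(m_e*c) = 2.4247e-12 m
d_lambda = 2.4247e-12 * (1 - cos(84.0 deg))
= 2.4247e-12 * 0.895472
= 2.1713e-12 m = 0.002171 nm
lambda' = 0.0492 + 0.002171
= 0.051371 nm

0.051371


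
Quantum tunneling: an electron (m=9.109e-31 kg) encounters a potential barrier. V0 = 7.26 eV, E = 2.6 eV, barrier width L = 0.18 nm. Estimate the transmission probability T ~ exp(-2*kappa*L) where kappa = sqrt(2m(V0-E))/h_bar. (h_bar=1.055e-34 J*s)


V0 - E = 4.66 eV = 7.4653e-19 J
kappa = sqrt(2 * m * (V0-E)) / h_bar
= sqrt(2 * 9.109e-31 * 7.4653e-19) / 1.055e-34
= 1.1054e+10 /m
2*kappa*L = 2 * 1.1054e+10 * 0.18e-9
= 3.9795
T = exp(-3.9795) = 1.869565e-02

1.869565e-02


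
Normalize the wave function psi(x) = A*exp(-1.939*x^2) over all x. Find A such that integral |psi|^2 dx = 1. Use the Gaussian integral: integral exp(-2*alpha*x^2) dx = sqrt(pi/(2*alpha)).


integral |psi|^2 dx = A^2 * sqrt(pi/(2*alpha)) = 1
A^2 = sqrt(2*alpha/pi)
= sqrt(2 * 1.939 / pi)
= 1.111038
A = sqrt(1.111038)
= 1.0541

1.0541


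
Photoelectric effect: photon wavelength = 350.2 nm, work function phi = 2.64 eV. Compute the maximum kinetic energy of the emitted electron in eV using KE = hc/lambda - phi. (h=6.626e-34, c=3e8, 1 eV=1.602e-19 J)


E_photon = hc / lambda
= (6.626e-34)(3e8) / (350.2e-9)
= 5.6762e-19 J
= 3.5432 eV
KE = E_photon - phi
= 3.5432 - 2.64
= 0.9032 eV

0.9032


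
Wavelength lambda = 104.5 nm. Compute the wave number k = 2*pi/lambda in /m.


k = 2 * pi / lambda
= 6.2832 / (104.5e-9)
= 6.2832 / 1.0450e-07
= 6.0126e+07 /m

6.0126e+07


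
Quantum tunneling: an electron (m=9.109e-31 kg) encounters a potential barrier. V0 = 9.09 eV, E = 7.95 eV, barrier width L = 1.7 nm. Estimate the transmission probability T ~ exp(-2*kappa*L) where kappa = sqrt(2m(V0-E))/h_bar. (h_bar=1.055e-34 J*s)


V0 - E = 1.14 eV = 1.8263e-19 J
kappa = sqrt(2 * m * (V0-E)) / h_bar
= sqrt(2 * 9.109e-31 * 1.8263e-19) / 1.055e-34
= 5.4674e+09 /m
2*kappa*L = 2 * 5.4674e+09 * 1.7e-9
= 18.5892
T = exp(-18.5892) = 8.449227e-09

8.449227e-09


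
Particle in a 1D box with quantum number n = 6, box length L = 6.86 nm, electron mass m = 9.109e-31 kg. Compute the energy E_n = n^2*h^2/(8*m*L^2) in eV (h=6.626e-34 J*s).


E = n^2 * h^2 / (8 * m * L^2)
= 6^2 * (6.626e-34)^2 / (8 * 9.109e-31 * (6.86e-9)^2)
= 36 * 4.3904e-67 / (8 * 9.109e-31 * 4.7060e-17)
= 4.6089e-20 J
= 0.2877 eV

0.2877


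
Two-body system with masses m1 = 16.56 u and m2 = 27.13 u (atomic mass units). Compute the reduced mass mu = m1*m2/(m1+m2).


mu = m1 * m2 / (m1 + m2)
= 16.56 * 27.13 / (16.56 + 27.13)
= 449.2728 / 43.69
= 10.2832 u

10.2832


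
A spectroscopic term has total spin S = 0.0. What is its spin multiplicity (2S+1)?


Spin multiplicity = 2S + 1
= 2 * 0.0 + 1
= 0.0 + 1
= 1

1


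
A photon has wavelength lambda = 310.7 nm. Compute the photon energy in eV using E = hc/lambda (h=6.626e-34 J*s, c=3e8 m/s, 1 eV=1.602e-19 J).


E = hc / lambda
= (6.626e-34)(3e8) / (310.7e-9)
= 1.9878e-25 / 3.1070e-07
= 6.3978e-19 J
Converting to eV: 6.3978e-19 / 1.602e-19
= 3.9936 eV

3.9936


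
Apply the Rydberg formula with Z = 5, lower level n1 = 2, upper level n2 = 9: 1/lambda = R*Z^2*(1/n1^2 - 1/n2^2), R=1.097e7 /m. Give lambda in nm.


1/lambda = R * Z^2 * (1/n1^2 - 1/n2^2)
= 1.097e7 * 5^2 * (1/2^2 - 1/9^2)
= 1.097e7 * 25 * (0.25 - 0.012346)
= 6.5177e+07 /m
lambda = 1 / 6.5177e+07
= 15.3429 nm

15.3429


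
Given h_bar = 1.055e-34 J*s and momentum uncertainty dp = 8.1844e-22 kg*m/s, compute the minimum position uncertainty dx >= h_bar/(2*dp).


dx = h_bar / (2 * dp)
= 1.055e-34 / (2 * 8.1844e-22)
= 1.055e-34 / 1.6369e-21
= 6.4452e-14 m

6.4452e-14


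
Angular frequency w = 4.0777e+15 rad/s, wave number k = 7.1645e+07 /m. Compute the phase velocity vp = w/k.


vp = w / k
= 4.0777e+15 / 7.1645e+07
= 5.6915e+07 m/s

5.6915e+07


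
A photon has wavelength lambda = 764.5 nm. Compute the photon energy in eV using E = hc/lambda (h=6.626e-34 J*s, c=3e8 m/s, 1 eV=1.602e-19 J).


E = hc / lambda
= (6.626e-34)(3e8) / (764.5e-9)
= 1.9878e-25 / 7.6450e-07
= 2.6001e-19 J
Converting to eV: 2.6001e-19 / 1.602e-19
= 1.6231 eV

1.6231


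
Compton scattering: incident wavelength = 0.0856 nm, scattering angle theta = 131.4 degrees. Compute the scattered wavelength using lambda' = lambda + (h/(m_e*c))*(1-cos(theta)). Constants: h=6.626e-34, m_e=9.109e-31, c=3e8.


Compton wavelength: h/(m_e*c) = 2.4247e-12 m
d_lambda = 2.4247e-12 * (1 - cos(131.4 deg))
= 2.4247e-12 * 1.661312
= 4.0282e-12 m = 0.004028 nm
lambda' = 0.0856 + 0.004028
= 0.089628 nm

0.089628


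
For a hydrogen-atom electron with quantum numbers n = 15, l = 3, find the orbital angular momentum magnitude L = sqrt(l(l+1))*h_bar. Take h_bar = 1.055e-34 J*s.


L = sqrt(l*(l+1)) * h_bar
= sqrt(3 * 4) * 1.055e-34
= sqrt(12) * 1.055e-34
= 3.4641 * 1.055e-34
= 3.6546e-34 J*s

3.6546e-34


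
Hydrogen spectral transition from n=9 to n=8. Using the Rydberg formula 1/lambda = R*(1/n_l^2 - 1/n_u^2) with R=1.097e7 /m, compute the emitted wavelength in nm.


1/lambda = R * (1/n_l^2 - 1/n_u^2)
= 1.097e7 * (1/8^2 - 1/9^2)
= 1.097e7 * (0.015625 - 0.012346)
= 1.097e7 * 0.003279
= 3.5974e+04 /m
lambda = 1 / 3.5974e+04 = 27797.7371 nm

27797.7371


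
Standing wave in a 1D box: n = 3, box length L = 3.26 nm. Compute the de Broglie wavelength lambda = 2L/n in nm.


lambda = 2L / n
= 2 * 3.26 / 3
= 6.52 / 3
= 2.1733 nm

2.1733


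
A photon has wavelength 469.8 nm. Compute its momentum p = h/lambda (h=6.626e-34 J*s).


p = h / lambda
= 6.626e-34 / (469.8e-9)
= 6.626e-34 / 4.6980e-07
= 1.4104e-27 kg*m/s

1.4104e-27


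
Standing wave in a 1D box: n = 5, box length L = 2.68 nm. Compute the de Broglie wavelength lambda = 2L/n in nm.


lambda = 2L / n
= 2 * 2.68 / 5
= 5.36 / 5
= 1.072 nm

1.072


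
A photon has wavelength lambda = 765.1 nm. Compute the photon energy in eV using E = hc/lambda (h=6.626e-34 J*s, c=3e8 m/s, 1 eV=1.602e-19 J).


E = hc / lambda
= (6.626e-34)(3e8) / (765.1e-9)
= 1.9878e-25 / 7.6510e-07
= 2.5981e-19 J
Converting to eV: 2.5981e-19 / 1.602e-19
= 1.6218 eV

1.6218


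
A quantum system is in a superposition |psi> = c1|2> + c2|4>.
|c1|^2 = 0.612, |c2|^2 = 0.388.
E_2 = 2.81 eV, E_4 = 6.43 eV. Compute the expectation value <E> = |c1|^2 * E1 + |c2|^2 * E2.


<E> = |c1|^2 * E1 + |c2|^2 * E2
= 0.612 * 2.81 + 0.388 * 6.43
= 1.7197 + 2.4948
= 4.2146 eV

4.2146


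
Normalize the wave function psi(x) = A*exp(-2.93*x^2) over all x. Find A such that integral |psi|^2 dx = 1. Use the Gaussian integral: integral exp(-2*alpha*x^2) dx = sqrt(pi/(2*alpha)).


integral |psi|^2 dx = A^2 * sqrt(pi/(2*alpha)) = 1
A^2 = sqrt(2*alpha/pi)
= sqrt(2 * 2.93 / pi)
= 1.365758
A = sqrt(1.365758)
= 1.1687

1.1687


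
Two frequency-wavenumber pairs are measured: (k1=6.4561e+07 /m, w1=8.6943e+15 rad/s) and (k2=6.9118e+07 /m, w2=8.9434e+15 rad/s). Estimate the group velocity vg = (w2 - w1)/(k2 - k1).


vg = (w2 - w1) / (k2 - k1)
= (8.9434e+15 - 8.6943e+15) / (6.9118e+07 - 6.4561e+07)
= 2.4910e+14 / 4.5570e+06
= 5.4663e+07 m/s

5.4663e+07


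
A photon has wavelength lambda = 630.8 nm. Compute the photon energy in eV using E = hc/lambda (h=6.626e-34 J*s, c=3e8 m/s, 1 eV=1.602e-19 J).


E = hc / lambda
= (6.626e-34)(3e8) / (630.8e-9)
= 1.9878e-25 / 6.3080e-07
= 3.1512e-19 J
Converting to eV: 3.1512e-19 / 1.602e-19
= 1.9671 eV

1.9671


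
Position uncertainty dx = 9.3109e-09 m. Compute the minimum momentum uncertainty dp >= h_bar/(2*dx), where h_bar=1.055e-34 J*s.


dp = h_bar / (2 * dx)
= 1.055e-34 / (2 * 9.3109e-09)
= 1.055e-34 / 1.8622e-08
= 5.6654e-27 kg*m/s

5.6654e-27


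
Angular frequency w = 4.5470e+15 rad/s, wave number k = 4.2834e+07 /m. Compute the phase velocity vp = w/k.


vp = w / k
= 4.5470e+15 / 4.2834e+07
= 1.0615e+08 m/s

1.0615e+08


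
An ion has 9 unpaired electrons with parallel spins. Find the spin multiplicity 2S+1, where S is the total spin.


Total spin S = N * (1/2) = 9 * 0.5 = 4.5
Spin multiplicity = 2S + 1
= 2 * 4.5 + 1
= 10

10


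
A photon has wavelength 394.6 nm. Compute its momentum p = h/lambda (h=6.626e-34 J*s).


p = h / lambda
= 6.626e-34 / (394.6e-9)
= 6.626e-34 / 3.9460e-07
= 1.6792e-27 kg*m/s

1.6792e-27


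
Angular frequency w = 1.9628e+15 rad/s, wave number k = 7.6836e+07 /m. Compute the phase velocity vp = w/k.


vp = w / k
= 1.9628e+15 / 7.6836e+07
= 2.5545e+07 m/s

2.5545e+07


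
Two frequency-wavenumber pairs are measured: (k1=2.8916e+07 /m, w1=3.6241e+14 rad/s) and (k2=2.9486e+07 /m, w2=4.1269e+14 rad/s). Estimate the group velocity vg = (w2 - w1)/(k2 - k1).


vg = (w2 - w1) / (k2 - k1)
= (4.1269e+14 - 3.6241e+14) / (2.9486e+07 - 2.8916e+07)
= 5.0280e+13 / 5.7000e+05
= 8.8211e+07 m/s

8.8211e+07


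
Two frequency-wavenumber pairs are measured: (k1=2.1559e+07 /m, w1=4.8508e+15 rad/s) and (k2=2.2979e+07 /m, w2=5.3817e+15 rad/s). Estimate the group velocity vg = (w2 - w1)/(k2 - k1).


vg = (w2 - w1) / (k2 - k1)
= (5.3817e+15 - 4.8508e+15) / (2.2979e+07 - 2.1559e+07)
= 5.3090e+14 / 1.4200e+06
= 3.7387e+08 m/s

3.7387e+08


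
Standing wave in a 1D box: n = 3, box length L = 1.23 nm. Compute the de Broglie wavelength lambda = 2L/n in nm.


lambda = 2L / n
= 2 * 1.23 / 3
= 2.46 / 3
= 0.82 nm

0.82


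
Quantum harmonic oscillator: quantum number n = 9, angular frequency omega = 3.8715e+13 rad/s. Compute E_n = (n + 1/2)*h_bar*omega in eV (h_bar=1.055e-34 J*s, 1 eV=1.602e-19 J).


E = (n + 1/2) * h_bar * omega
= (9 + 0.5) * 1.055e-34 * 3.8715e+13
= 9.5 * 4.0844e-21
= 3.8802e-20 J
= 0.2422 eV

0.2422


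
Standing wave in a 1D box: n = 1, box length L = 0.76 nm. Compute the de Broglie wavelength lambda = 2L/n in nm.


lambda = 2L / n
= 2 * 0.76 / 1
= 1.52 / 1
= 1.52 nm

1.52


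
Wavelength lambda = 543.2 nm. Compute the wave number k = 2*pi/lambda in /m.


k = 2 * pi / lambda
= 6.2832 / (543.2e-9)
= 6.2832 / 5.4320e-07
= 1.1567e+07 /m

1.1567e+07


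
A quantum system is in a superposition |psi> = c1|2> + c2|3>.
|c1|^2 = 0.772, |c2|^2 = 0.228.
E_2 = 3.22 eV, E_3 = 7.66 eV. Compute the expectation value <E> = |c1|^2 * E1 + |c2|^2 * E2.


<E> = |c1|^2 * E1 + |c2|^2 * E2
= 0.772 * 3.22 + 0.228 * 7.66
= 2.4858 + 1.7465
= 4.2323 eV

4.2323


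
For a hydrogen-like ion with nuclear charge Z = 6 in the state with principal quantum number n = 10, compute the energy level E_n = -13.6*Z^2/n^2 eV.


E_n = -13.6 * Z^2 / n^2
= -13.6 * 6^2 / 10^2
= -13.6 * 36 / 100
= -4.896 eV

-4.896


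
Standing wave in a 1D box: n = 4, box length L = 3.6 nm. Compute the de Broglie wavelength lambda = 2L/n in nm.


lambda = 2L / n
= 2 * 3.6 / 4
= 7.2 / 4
= 1.8 nm

1.8


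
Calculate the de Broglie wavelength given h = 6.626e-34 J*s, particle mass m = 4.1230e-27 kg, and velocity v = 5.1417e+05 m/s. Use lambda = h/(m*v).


lambda = h / (m * v)
= 6.626e-34 / (4.1230e-27 * 5.1417e+05)
= 6.626e-34 / 2.1199e-21
= 3.1256e-13 m

3.1256e-13


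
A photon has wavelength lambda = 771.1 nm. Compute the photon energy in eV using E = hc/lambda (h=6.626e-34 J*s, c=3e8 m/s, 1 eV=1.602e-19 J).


E = hc / lambda
= (6.626e-34)(3e8) / (771.1e-9)
= 1.9878e-25 / 7.7110e-07
= 2.5779e-19 J
Converting to eV: 2.5779e-19 / 1.602e-19
= 1.6092 eV

1.6092


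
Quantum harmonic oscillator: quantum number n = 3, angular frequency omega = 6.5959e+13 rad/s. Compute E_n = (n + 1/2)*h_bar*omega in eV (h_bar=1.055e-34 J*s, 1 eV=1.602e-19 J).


E = (n + 1/2) * h_bar * omega
= (3 + 0.5) * 1.055e-34 * 6.5959e+13
= 3.5 * 6.9587e-21
= 2.4355e-20 J
= 0.152 eV

0.152


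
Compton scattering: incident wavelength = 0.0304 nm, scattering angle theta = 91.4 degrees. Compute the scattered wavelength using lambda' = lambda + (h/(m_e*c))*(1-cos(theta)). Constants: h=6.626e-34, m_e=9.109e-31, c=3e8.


Compton wavelength: h/(m_e*c) = 2.4247e-12 m
d_lambda = 2.4247e-12 * (1 - cos(91.4 deg))
= 2.4247e-12 * 1.024432
= 2.4839e-12 m = 0.002484 nm
lambda' = 0.0304 + 0.002484
= 0.032884 nm

0.032884


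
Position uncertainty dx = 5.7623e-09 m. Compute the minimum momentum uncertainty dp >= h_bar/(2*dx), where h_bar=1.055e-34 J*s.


dp = h_bar / (2 * dx)
= 1.055e-34 / (2 * 5.7623e-09)
= 1.055e-34 / 1.1525e-08
= 9.1543e-27 kg*m/s

9.1543e-27


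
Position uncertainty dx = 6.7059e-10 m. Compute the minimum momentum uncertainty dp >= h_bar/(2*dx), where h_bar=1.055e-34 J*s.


dp = h_bar / (2 * dx)
= 1.055e-34 / (2 * 6.7059e-10)
= 1.055e-34 / 1.3412e-09
= 7.8662e-26 kg*m/s

7.8662e-26


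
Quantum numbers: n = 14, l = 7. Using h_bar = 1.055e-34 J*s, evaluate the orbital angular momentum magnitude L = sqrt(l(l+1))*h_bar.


L = sqrt(l*(l+1)) * h_bar
= sqrt(7 * 8) * 1.055e-34
= sqrt(56) * 1.055e-34
= 7.4833 * 1.055e-34
= 7.8949e-34 J*s

7.8949e-34


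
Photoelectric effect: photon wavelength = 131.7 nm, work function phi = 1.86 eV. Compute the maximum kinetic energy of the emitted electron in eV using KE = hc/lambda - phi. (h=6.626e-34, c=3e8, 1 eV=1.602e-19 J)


E_photon = hc / lambda
= (6.626e-34)(3e8) / (131.7e-9)
= 1.5093e-18 J
= 9.4216 eV
KE = E_photon - phi
= 9.4216 - 1.86
= 7.5616 eV

7.5616


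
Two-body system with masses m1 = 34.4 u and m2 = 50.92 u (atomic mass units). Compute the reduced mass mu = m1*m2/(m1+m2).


mu = m1 * m2 / (m1 + m2)
= 34.4 * 50.92 / (34.4 + 50.92)
= 1751.648 / 85.32
= 20.5303 u

20.5303


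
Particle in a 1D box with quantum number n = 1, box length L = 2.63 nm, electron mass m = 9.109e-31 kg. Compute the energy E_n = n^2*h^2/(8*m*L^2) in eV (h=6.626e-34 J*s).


E = n^2 * h^2 / (8 * m * L^2)
= 1^2 * (6.626e-34)^2 / (8 * 9.109e-31 * (2.63e-9)^2)
= 1 * 4.3904e-67 / (8 * 9.109e-31 * 6.9169e-18)
= 8.7103e-21 J
= 0.0544 eV

0.0544


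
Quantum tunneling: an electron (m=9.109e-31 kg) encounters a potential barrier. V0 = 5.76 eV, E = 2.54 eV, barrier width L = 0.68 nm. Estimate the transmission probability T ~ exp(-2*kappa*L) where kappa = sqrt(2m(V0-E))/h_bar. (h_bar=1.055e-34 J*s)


V0 - E = 3.22 eV = 5.1584e-19 J
kappa = sqrt(2 * m * (V0-E)) / h_bar
= sqrt(2 * 9.109e-31 * 5.1584e-19) / 1.055e-34
= 9.1888e+09 /m
2*kappa*L = 2 * 9.1888e+09 * 0.68e-9
= 12.4967
T = exp(-12.4967) = 3.738902e-06

3.738902e-06


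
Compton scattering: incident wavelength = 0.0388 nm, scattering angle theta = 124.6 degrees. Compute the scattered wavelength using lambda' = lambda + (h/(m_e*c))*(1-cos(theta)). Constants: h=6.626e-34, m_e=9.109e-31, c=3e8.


Compton wavelength: h/(m_e*c) = 2.4247e-12 m
d_lambda = 2.4247e-12 * (1 - cos(124.6 deg))
= 2.4247e-12 * 1.567844
= 3.8016e-12 m = 0.003802 nm
lambda' = 0.0388 + 0.003802
= 0.042602 nm

0.042602


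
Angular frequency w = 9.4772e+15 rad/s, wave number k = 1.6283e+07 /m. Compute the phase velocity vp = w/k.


vp = w / k
= 9.4772e+15 / 1.6283e+07
= 5.8203e+08 m/s

5.8203e+08


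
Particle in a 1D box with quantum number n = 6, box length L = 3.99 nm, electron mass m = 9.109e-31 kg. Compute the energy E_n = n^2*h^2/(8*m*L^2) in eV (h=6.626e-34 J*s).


E = n^2 * h^2 / (8 * m * L^2)
= 6^2 * (6.626e-34)^2 / (8 * 9.109e-31 * (3.99e-9)^2)
= 36 * 4.3904e-67 / (8 * 9.109e-31 * 1.5920e-17)
= 1.3624e-19 J
= 0.8504 eV

0.8504


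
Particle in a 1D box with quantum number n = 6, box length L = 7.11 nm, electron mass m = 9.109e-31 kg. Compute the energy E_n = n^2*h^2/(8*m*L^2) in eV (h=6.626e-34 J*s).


E = n^2 * h^2 / (8 * m * L^2)
= 6^2 * (6.626e-34)^2 / (8 * 9.109e-31 * (7.11e-9)^2)
= 36 * 4.3904e-67 / (8 * 9.109e-31 * 5.0552e-17)
= 4.2905e-20 J
= 0.2678 eV

0.2678


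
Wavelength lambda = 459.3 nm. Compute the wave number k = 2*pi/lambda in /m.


k = 2 * pi / lambda
= 6.2832 / (459.3e-9)
= 6.2832 / 4.5930e-07
= 1.3680e+07 /m

1.3680e+07


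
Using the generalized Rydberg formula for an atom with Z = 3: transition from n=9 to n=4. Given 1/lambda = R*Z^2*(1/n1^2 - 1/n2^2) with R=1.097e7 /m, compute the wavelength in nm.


1/lambda = R * Z^2 * (1/n1^2 - 1/n2^2)
= 1.097e7 * 3^2 * (1/4^2 - 1/9^2)
= 1.097e7 * 9 * (0.0625 - 0.012346)
= 4.9517e+06 /m
lambda = 1 / 4.9517e+06
= 201.9494 nm

201.9494


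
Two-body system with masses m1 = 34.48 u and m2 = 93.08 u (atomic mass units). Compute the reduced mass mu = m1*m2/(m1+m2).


mu = m1 * m2 / (m1 + m2)
= 34.48 * 93.08 / (34.48 + 93.08)
= 3209.3984 / 127.56
= 25.1599 u

25.1599


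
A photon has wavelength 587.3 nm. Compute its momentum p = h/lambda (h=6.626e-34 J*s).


p = h / lambda
= 6.626e-34 / (587.3e-9)
= 6.626e-34 / 5.8730e-07
= 1.1282e-27 kg*m/s

1.1282e-27


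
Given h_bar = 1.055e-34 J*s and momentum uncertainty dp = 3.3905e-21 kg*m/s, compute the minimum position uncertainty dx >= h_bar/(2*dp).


dx = h_bar / (2 * dp)
= 1.055e-34 / (2 * 3.3905e-21)
= 1.055e-34 / 6.7810e-21
= 1.5558e-14 m

1.5558e-14


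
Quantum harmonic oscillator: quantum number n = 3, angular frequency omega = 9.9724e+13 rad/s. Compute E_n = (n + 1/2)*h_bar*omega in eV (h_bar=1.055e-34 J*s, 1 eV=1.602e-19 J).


E = (n + 1/2) * h_bar * omega
= (3 + 0.5) * 1.055e-34 * 9.9724e+13
= 3.5 * 1.0521e-20
= 3.6823e-20 J
= 0.2299 eV

0.2299


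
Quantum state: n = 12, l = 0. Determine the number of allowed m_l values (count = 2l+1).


m_l ranges from -l to +l in integer steps
So m_l goes from -0 to +0
Count = 2l + 1 = 2*0 + 1
= 1

1


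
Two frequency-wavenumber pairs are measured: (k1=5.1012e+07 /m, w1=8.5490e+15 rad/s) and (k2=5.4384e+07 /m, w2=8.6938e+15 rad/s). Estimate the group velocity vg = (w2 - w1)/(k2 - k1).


vg = (w2 - w1) / (k2 - k1)
= (8.6938e+15 - 8.5490e+15) / (5.4384e+07 - 5.1012e+07)
= 1.4480e+14 / 3.3720e+06
= 4.2942e+07 m/s

4.2942e+07


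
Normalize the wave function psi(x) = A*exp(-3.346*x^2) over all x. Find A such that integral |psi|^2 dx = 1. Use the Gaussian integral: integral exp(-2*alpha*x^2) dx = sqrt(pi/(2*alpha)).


integral |psi|^2 dx = A^2 * sqrt(pi/(2*alpha)) = 1
A^2 = sqrt(2*alpha/pi)
= sqrt(2 * 3.346 / pi)
= 1.459496
A = sqrt(1.459496)
= 1.2081

1.2081


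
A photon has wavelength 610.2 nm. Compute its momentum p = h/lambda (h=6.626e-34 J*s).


p = h / lambda
= 6.626e-34 / (610.2e-9)
= 6.626e-34 / 6.1020e-07
= 1.0859e-27 kg*m/s

1.0859e-27


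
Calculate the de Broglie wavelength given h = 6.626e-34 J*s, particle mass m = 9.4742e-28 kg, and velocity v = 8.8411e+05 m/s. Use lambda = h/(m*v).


lambda = h / (m * v)
= 6.626e-34 / (9.4742e-28 * 8.8411e+05)
= 6.626e-34 / 8.3762e-22
= 7.9105e-13 m

7.9105e-13


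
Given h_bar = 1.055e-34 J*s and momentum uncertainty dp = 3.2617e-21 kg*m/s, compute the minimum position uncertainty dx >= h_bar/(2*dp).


dx = h_bar / (2 * dp)
= 1.055e-34 / (2 * 3.2617e-21)
= 1.055e-34 / 6.5234e-21
= 1.6173e-14 m

1.6173e-14


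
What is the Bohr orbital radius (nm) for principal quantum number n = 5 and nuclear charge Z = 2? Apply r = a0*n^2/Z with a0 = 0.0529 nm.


r = a0 * n^2 / Z
= 0.0529 * 5^2 / 2
= 0.0529 * 25 / 2
= 0.6613 nm

0.6613


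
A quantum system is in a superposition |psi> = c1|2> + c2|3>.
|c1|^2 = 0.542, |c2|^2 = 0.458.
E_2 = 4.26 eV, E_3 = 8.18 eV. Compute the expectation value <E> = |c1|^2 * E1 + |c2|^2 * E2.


<E> = |c1|^2 * E1 + |c2|^2 * E2
= 0.542 * 4.26 + 0.458 * 8.18
= 2.3089 + 3.7464
= 6.0554 eV

6.0554


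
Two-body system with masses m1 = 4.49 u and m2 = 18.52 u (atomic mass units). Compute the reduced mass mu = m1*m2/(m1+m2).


mu = m1 * m2 / (m1 + m2)
= 4.49 * 18.52 / (4.49 + 18.52)
= 83.1548 / 23.01
= 3.6139 u

3.6139


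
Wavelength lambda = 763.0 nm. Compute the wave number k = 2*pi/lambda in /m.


k = 2 * pi / lambda
= 6.2832 / (763.0e-9)
= 6.2832 / 7.6300e-07
= 8.2348e+06 /m

8.2348e+06


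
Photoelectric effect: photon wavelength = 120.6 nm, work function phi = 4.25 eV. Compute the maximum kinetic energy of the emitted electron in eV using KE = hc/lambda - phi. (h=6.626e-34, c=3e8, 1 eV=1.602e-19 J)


E_photon = hc / lambda
= (6.626e-34)(3e8) / (120.6e-9)
= 1.6483e-18 J
= 10.2888 eV
KE = E_photon - phi
= 10.2888 - 4.25
= 6.0388 eV

6.0388


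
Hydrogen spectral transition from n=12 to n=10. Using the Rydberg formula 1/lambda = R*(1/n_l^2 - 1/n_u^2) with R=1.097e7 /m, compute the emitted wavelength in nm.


1/lambda = R * (1/n_l^2 - 1/n_u^2)
= 1.097e7 * (1/10^2 - 1/12^2)
= 1.097e7 * (0.01 - 0.006944)
= 1.097e7 * 0.003056
= 3.3519e+04 /m
lambda = 1 / 3.3519e+04 = 29833.43 nm

29833.43


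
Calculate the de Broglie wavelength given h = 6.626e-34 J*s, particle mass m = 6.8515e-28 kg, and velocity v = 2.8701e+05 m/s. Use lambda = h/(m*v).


lambda = h / (m * v)
= 6.626e-34 / (6.8515e-28 * 2.8701e+05)
= 6.626e-34 / 1.9664e-22
= 3.3695e-12 m

3.3695e-12


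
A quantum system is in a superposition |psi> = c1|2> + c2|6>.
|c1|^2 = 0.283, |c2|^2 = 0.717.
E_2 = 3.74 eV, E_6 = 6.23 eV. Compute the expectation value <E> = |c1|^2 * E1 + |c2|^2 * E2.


<E> = |c1|^2 * E1 + |c2|^2 * E2
= 0.283 * 3.74 + 0.717 * 6.23
= 1.0584 + 4.4669
= 5.5253 eV

5.5253


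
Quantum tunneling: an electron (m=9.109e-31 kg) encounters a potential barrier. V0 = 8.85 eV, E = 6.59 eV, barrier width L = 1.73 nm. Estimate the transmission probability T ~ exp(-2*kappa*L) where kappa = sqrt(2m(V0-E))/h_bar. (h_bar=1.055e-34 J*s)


V0 - E = 2.26 eV = 3.6205e-19 J
kappa = sqrt(2 * m * (V0-E)) / h_bar
= sqrt(2 * 9.109e-31 * 3.6205e-19) / 1.055e-34
= 7.6981e+09 /m
2*kappa*L = 2 * 7.6981e+09 * 1.73e-9
= 26.6354
T = exp(-26.6354) = 2.706365e-12

2.706365e-12


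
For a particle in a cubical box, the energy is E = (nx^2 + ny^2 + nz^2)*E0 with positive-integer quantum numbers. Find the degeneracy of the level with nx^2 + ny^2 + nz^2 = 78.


Enumerate all (nx, ny, nz) with nx^2 + ny^2 + nz^2 = 78:
(2,5,7)
(2,7,5)
(5,2,7)
(5,7,2)
(7,2,5)
(7,5,2)
Total degeneracy = 6

6


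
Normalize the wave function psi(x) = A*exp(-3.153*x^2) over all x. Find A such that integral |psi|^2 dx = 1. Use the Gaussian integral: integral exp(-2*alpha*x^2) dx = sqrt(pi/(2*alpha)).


integral |psi|^2 dx = A^2 * sqrt(pi/(2*alpha)) = 1
A^2 = sqrt(2*alpha/pi)
= sqrt(2 * 3.153 / pi)
= 1.416779
A = sqrt(1.416779)
= 1.1903

1.1903


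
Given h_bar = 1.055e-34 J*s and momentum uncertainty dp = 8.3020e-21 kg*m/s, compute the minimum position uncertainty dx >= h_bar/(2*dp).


dx = h_bar / (2 * dp)
= 1.055e-34 / (2 * 8.3020e-21)
= 1.055e-34 / 1.6604e-20
= 6.3539e-15 m

6.3539e-15


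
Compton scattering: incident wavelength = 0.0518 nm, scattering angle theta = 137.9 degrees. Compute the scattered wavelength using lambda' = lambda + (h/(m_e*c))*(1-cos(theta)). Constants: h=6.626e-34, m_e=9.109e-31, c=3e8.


Compton wavelength: h/(m_e*c) = 2.4247e-12 m
d_lambda = 2.4247e-12 * (1 - cos(137.9 deg))
= 2.4247e-12 * 1.741976
= 4.2238e-12 m = 0.004224 nm
lambda' = 0.0518 + 0.004224
= 0.056024 nm

0.056024


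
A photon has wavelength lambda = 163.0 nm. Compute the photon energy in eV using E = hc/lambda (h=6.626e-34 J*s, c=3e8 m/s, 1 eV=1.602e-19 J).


E = hc / lambda
= (6.626e-34)(3e8) / (163.0e-9)
= 1.9878e-25 / 1.6300e-07
= 1.2195e-18 J
Converting to eV: 1.2195e-18 / 1.602e-19
= 7.6124 eV

7.6124


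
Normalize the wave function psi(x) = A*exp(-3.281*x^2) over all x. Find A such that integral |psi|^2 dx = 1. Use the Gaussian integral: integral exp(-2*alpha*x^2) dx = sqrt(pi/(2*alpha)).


integral |psi|^2 dx = A^2 * sqrt(pi/(2*alpha)) = 1
A^2 = sqrt(2*alpha/pi)
= sqrt(2 * 3.281 / pi)
= 1.445251
A = sqrt(1.445251)
= 1.2022

1.2022


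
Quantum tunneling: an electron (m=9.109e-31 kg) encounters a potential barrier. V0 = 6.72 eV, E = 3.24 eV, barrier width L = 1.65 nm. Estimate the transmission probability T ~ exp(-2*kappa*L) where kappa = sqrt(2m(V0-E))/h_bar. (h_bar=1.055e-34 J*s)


V0 - E = 3.48 eV = 5.5750e-19 J
kappa = sqrt(2 * m * (V0-E)) / h_bar
= sqrt(2 * 9.109e-31 * 5.5750e-19) / 1.055e-34
= 9.5525e+09 /m
2*kappa*L = 2 * 9.5525e+09 * 1.65e-9
= 31.5234
T = exp(-31.5234) = 2.039728e-14

2.039728e-14


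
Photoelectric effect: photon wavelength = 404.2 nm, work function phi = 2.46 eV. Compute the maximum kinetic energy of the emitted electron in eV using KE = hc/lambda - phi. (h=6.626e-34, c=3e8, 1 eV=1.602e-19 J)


E_photon = hc / lambda
= (6.626e-34)(3e8) / (404.2e-9)
= 4.9179e-19 J
= 3.0698 eV
KE = E_photon - phi
= 3.0698 - 2.46
= 0.6098 eV

0.6098


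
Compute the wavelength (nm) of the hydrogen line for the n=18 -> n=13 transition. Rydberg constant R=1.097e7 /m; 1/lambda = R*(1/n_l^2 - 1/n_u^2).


1/lambda = R * (1/n_l^2 - 1/n_u^2)
= 1.097e7 * (1/13^2 - 1/18^2)
= 1.097e7 * (0.005917 - 0.003086)
= 1.097e7 * 0.002831
= 3.1053e+04 /m
lambda = 1 / 3.1053e+04 = 32202.7818 nm

32202.7818


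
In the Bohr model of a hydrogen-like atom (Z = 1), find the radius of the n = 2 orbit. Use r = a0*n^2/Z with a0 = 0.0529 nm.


r = a0 * n^2 / Z
= 0.0529 * 2^2 / 1
= 0.0529 * 4 / 1
= 0.2116 nm

0.2116


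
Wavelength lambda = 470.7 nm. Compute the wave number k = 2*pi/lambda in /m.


k = 2 * pi / lambda
= 6.2832 / (470.7e-9)
= 6.2832 / 4.7070e-07
= 1.3349e+07 /m

1.3349e+07


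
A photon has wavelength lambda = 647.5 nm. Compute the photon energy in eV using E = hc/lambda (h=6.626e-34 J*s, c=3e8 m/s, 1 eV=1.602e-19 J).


E = hc / lambda
= (6.626e-34)(3e8) / (647.5e-9)
= 1.9878e-25 / 6.4750e-07
= 3.0700e-19 J
Converting to eV: 3.0700e-19 / 1.602e-19
= 1.9163 eV

1.9163


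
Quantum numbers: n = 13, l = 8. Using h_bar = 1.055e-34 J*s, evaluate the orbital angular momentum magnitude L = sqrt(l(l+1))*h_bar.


L = sqrt(l*(l+1)) * h_bar
= sqrt(8 * 9) * 1.055e-34
= sqrt(72) * 1.055e-34
= 8.4853 * 1.055e-34
= 8.9520e-34 J*s

8.9520e-34


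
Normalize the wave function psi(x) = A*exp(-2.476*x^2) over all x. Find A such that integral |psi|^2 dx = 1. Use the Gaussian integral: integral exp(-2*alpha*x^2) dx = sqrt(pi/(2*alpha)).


integral |psi|^2 dx = A^2 * sqrt(pi/(2*alpha)) = 1
A^2 = sqrt(2*alpha/pi)
= sqrt(2 * 2.476 / pi)
= 1.255496
A = sqrt(1.255496)
= 1.1205

1.1205


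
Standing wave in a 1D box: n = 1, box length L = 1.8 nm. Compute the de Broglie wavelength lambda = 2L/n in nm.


lambda = 2L / n
= 2 * 1.8 / 1
= 3.6 / 1
= 3.6 nm

3.6
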